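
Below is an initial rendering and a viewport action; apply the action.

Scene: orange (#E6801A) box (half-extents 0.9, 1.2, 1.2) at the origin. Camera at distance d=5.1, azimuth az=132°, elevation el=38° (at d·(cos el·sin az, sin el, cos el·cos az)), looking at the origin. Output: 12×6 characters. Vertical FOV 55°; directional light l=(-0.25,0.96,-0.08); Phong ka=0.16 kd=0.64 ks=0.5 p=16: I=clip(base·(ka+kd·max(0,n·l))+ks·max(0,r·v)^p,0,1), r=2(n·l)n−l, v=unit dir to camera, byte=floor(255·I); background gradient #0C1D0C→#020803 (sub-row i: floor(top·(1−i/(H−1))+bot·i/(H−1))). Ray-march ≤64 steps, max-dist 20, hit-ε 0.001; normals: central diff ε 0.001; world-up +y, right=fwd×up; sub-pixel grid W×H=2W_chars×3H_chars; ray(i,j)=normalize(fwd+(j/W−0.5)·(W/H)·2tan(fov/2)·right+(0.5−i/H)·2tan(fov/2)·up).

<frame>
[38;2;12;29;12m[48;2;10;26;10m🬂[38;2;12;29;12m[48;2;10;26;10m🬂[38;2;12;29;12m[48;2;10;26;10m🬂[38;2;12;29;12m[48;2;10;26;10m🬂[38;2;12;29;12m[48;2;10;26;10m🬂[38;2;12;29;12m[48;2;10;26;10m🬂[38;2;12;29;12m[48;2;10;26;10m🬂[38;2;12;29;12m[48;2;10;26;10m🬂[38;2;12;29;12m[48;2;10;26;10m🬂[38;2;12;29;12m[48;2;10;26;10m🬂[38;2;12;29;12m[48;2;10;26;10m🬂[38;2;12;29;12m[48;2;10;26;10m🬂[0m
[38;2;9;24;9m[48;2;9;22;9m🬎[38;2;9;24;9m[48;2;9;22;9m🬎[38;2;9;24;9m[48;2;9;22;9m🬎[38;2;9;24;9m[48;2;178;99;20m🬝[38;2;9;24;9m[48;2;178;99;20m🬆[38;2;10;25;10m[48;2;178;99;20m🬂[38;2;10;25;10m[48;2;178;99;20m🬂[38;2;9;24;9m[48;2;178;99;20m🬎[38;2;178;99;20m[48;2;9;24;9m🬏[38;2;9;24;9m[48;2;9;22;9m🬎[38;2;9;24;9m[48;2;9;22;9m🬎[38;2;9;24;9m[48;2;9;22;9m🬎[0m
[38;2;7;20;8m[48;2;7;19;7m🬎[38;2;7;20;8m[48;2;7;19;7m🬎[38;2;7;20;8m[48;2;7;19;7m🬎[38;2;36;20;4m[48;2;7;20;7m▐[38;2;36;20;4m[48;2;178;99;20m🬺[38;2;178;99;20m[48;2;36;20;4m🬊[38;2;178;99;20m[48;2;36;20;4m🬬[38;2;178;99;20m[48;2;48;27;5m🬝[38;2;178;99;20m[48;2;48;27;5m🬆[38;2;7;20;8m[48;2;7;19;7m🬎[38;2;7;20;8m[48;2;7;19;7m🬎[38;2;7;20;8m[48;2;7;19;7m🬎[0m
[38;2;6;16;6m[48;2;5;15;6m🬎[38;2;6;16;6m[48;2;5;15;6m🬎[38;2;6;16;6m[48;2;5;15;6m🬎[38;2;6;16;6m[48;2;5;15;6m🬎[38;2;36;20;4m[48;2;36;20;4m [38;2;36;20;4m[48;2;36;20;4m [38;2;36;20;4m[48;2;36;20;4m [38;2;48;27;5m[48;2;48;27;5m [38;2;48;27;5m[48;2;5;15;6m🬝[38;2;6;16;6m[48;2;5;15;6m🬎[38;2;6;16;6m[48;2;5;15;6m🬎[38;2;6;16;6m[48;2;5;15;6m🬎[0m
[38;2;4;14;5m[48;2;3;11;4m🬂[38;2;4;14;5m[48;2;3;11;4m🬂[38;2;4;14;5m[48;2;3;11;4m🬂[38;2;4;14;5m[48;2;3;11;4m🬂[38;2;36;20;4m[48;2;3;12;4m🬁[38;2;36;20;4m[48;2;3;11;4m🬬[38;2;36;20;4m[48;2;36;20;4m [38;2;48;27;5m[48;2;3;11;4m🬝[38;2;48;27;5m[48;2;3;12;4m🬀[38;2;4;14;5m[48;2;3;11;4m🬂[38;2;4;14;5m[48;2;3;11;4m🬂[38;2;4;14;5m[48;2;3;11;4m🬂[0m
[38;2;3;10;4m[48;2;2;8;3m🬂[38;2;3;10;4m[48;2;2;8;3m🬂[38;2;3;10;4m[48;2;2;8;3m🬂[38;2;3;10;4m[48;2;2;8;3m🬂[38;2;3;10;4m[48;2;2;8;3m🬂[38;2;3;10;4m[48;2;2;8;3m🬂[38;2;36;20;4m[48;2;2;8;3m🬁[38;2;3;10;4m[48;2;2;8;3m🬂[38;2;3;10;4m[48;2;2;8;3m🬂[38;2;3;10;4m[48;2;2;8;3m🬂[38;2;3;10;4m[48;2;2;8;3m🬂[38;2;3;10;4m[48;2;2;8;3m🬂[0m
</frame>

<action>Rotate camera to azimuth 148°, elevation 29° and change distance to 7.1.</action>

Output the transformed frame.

<frame>
[38;2;12;29;12m[48;2;10;26;10m🬂[38;2;12;29;12m[48;2;10;26;10m🬂[38;2;12;29;12m[48;2;10;26;10m🬂[38;2;12;29;12m[48;2;10;26;10m🬂[38;2;12;29;12m[48;2;10;26;10m🬂[38;2;12;29;12m[48;2;10;26;10m🬂[38;2;12;29;12m[48;2;10;26;10m🬂[38;2;12;29;12m[48;2;10;26;10m🬂[38;2;12;29;12m[48;2;10;26;10m🬂[38;2;12;29;12m[48;2;10;26;10m🬂[38;2;12;29;12m[48;2;10;26;10m🬂[38;2;12;29;12m[48;2;10;26;10m🬂[0m
[38;2;9;24;9m[48;2;9;22;9m🬎[38;2;9;24;9m[48;2;9;22;9m🬎[38;2;9;24;9m[48;2;9;22;9m🬎[38;2;9;24;9m[48;2;9;22;9m🬎[38;2;9;24;9m[48;2;9;22;9m🬎[38;2;9;24;9m[48;2;9;22;9m🬎[38;2;9;24;9m[48;2;9;22;9m🬎[38;2;9;24;9m[48;2;9;22;9m🬎[38;2;9;24;9m[48;2;9;22;9m🬎[38;2;9;24;9m[48;2;9;22;9m🬎[38;2;9;24;9m[48;2;9;22;9m🬎[38;2;9;24;9m[48;2;9;22;9m🬎[0m
[38;2;7;20;8m[48;2;7;19;7m🬎[38;2;7;20;8m[48;2;7;19;7m🬎[38;2;7;20;8m[48;2;7;19;7m🬎[38;2;7;20;8m[48;2;7;19;7m🬎[38;2;178;99;20m[48;2;18;20;6m🬁[38;2;178;99;20m[48;2;36;20;4m🬊[38;2;178;99;20m[48;2;48;27;5m🬎[38;2;178;99;20m[48;2;34;25;6m🬌[38;2;7;20;8m[48;2;7;19;7m🬎[38;2;7;20;8m[48;2;7;19;7m🬎[38;2;7;20;8m[48;2;7;19;7m🬎[38;2;7;20;8m[48;2;7;19;7m🬎[0m
[38;2;6;16;6m[48;2;5;15;6m🬎[38;2;6;16;6m[48;2;5;15;6m🬎[38;2;6;16;6m[48;2;5;15;6m🬎[38;2;6;16;6m[48;2;5;15;6m🬎[38;2;36;20;4m[48;2;5;15;6m🬉[38;2;36;20;4m[48;2;36;20;4m [38;2;48;27;5m[48;2;48;27;5m [38;2;48;27;5m[48;2;48;27;5m [38;2;6;16;6m[48;2;5;15;6m🬎[38;2;6;16;6m[48;2;5;15;6m🬎[38;2;6;16;6m[48;2;5;15;6m🬎[38;2;6;16;6m[48;2;5;15;6m🬎[0m
[38;2;4;14;5m[48;2;3;11;4m🬂[38;2;4;14;5m[48;2;3;11;4m🬂[38;2;4;14;5m[48;2;3;11;4m🬂[38;2;4;14;5m[48;2;3;11;4m🬂[38;2;4;14;5m[48;2;3;11;4m🬂[38;2;36;20;4m[48;2;3;12;4m🬉[38;2;48;27;5m[48;2;3;11;4m🬎[38;2;48;27;5m[48;2;3;11;4m🬂[38;2;4;14;5m[48;2;3;11;4m🬂[38;2;4;14;5m[48;2;3;11;4m🬂[38;2;4;14;5m[48;2;3;11;4m🬂[38;2;4;14;5m[48;2;3;11;4m🬂[0m
[38;2;3;10;4m[48;2;2;8;3m🬂[38;2;3;10;4m[48;2;2;8;3m🬂[38;2;3;10;4m[48;2;2;8;3m🬂[38;2;3;10;4m[48;2;2;8;3m🬂[38;2;3;10;4m[48;2;2;8;3m🬂[38;2;3;10;4m[48;2;2;8;3m🬂[38;2;3;10;4m[48;2;2;8;3m🬂[38;2;3;10;4m[48;2;2;8;3m🬂[38;2;3;10;4m[48;2;2;8;3m🬂[38;2;3;10;4m[48;2;2;8;3m🬂[38;2;3;10;4m[48;2;2;8;3m🬂[38;2;3;10;4m[48;2;2;8;3m🬂[0m
</frame>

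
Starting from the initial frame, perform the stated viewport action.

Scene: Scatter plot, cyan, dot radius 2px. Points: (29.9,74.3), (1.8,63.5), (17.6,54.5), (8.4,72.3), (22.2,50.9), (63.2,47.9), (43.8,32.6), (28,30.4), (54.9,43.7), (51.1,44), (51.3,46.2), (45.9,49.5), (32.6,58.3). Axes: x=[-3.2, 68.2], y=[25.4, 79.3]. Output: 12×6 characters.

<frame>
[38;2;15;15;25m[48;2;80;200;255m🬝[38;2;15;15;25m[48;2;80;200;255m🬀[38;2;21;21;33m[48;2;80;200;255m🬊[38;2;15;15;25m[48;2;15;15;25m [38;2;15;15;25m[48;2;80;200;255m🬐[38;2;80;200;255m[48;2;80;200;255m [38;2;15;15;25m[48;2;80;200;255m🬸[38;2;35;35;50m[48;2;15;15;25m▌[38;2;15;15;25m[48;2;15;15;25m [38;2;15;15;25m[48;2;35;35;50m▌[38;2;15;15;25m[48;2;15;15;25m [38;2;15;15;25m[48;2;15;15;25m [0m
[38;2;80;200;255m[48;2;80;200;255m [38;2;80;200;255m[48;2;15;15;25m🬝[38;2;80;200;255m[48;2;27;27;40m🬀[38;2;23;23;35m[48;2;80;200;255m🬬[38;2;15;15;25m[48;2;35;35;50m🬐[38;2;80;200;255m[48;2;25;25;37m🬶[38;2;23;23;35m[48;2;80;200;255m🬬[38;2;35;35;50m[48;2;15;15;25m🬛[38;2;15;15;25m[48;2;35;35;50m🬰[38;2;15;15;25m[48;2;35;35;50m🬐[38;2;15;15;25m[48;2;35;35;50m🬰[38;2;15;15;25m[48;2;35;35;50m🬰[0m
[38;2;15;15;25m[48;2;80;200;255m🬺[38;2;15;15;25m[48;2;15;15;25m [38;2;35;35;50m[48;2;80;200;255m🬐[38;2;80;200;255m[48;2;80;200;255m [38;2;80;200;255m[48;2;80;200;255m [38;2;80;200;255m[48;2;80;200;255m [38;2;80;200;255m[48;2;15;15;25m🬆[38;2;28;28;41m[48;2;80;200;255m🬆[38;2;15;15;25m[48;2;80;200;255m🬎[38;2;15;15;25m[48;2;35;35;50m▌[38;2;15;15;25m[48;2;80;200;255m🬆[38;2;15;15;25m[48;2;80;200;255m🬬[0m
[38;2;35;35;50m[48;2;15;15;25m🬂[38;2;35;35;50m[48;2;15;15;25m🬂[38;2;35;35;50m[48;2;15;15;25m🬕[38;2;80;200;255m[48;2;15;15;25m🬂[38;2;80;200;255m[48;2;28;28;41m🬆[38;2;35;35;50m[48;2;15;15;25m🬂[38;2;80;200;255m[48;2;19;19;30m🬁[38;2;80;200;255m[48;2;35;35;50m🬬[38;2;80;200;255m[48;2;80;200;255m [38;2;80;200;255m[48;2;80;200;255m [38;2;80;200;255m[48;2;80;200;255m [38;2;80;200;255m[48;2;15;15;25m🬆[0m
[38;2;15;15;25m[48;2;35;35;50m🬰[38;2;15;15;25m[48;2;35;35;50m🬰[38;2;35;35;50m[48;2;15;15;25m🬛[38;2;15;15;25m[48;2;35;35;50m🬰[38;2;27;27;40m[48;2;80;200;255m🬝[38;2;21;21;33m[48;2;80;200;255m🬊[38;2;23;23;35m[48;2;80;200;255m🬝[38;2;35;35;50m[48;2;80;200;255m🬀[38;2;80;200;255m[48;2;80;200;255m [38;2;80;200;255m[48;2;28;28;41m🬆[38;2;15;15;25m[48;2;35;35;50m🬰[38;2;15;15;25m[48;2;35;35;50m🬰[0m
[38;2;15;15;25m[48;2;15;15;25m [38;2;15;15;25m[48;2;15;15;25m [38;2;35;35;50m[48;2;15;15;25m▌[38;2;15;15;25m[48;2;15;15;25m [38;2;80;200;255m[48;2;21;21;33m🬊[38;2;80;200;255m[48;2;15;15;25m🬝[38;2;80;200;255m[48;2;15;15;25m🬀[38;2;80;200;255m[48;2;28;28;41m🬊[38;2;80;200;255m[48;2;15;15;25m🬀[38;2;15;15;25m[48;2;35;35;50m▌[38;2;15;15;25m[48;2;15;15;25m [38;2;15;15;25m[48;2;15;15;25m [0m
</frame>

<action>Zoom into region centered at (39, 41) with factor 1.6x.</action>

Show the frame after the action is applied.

<frame>
[38;2;80;200;255m[48;2;80;200;255m [38;2;15;15;25m[48;2;80;200;255m🬊[38;2;35;35;50m[48;2;15;15;25m▌[38;2;80;200;255m[48;2;15;15;25m🬊[38;2;80;200;255m[48;2;35;35;50m🬝[38;2;80;200;255m[48;2;15;15;25m🬀[38;2;15;15;25m[48;2;15;15;25m [38;2;27;27;40m[48;2;80;200;255m🬝[38;2;15;15;25m[48;2;15;15;25m [38;2;15;15;25m[48;2;35;35;50m▌[38;2;15;15;25m[48;2;15;15;25m [38;2;15;15;25m[48;2;15;15;25m [0m
[38;2;80;200;255m[48;2;21;21;33m🬊[38;2;80;200;255m[48;2;15;15;25m🬝[38;2;80;200;255m[48;2;27;27;40m🬀[38;2;15;15;25m[48;2;35;35;50m🬰[38;2;15;15;25m[48;2;35;35;50m🬐[38;2;15;15;25m[48;2;35;35;50m🬰[38;2;19;19;30m[48;2;80;200;255m🬴[38;2;80;200;255m[48;2;80;200;255m [38;2;80;200;255m[48;2;80;200;255m [38;2;28;28;41m[48;2;80;200;255m🬊[38;2;23;23;35m[48;2;80;200;255m🬝[38;2;15;15;25m[48;2;80;200;255m🬀[0m
[38;2;15;15;25m[48;2;15;15;25m [38;2;15;15;25m[48;2;15;15;25m [38;2;35;35;50m[48;2;15;15;25m▌[38;2;15;15;25m[48;2;15;15;25m [38;2;15;15;25m[48;2;35;35;50m▌[38;2;15;15;25m[48;2;15;15;25m [38;2;15;15;25m[48;2;15;15;25m [38;2;80;200;255m[48;2;27;27;40m🬁[38;2;80;200;255m[48;2;15;15;25m🬬[38;2;80;200;255m[48;2;80;200;255m [38;2;80;200;255m[48;2;15;15;25m🬛[38;2;80;200;255m[48;2;15;15;25m🬊[0m
[38;2;35;35;50m[48;2;15;15;25m🬂[38;2;35;35;50m[48;2;15;15;25m🬂[38;2;31;31;45m[48;2;80;200;255m🬝[38;2;35;35;50m[48;2;15;15;25m🬂[38;2;35;35;50m[48;2;15;15;25m🬨[38;2;35;35;50m[48;2;15;15;25m🬂[38;2;28;28;41m[48;2;80;200;255m🬆[38;2;27;27;40m[48;2;80;200;255m🬬[38;2;35;35;50m[48;2;15;15;25m🬂[38;2;80;200;255m[48;2;27;27;40m🬁[38;2;35;35;50m[48;2;15;15;25m🬂[38;2;35;35;50m[48;2;15;15;25m🬂[0m
[38;2;15;15;25m[48;2;35;35;50m🬰[38;2;19;19;30m[48;2;80;200;255m🬴[38;2;80;200;255m[48;2;80;200;255m [38;2;80;200;255m[48;2;15;15;25m🬛[38;2;15;15;25m[48;2;35;35;50m🬐[38;2;23;23;35m[48;2;80;200;255m🬺[38;2;80;200;255m[48;2;15;15;25m🬬[38;2;80;200;255m[48;2;28;28;41m🬆[38;2;15;15;25m[48;2;35;35;50m🬰[38;2;15;15;25m[48;2;35;35;50m🬐[38;2;15;15;25m[48;2;35;35;50m🬰[38;2;15;15;25m[48;2;35;35;50m🬰[0m
[38;2;15;15;25m[48;2;15;15;25m [38;2;15;15;25m[48;2;15;15;25m [38;2;80;200;255m[48;2;27;27;40m🬁[38;2;15;15;25m[48;2;15;15;25m [38;2;15;15;25m[48;2;35;35;50m▌[38;2;15;15;25m[48;2;15;15;25m [38;2;15;15;25m[48;2;15;15;25m [38;2;35;35;50m[48;2;15;15;25m▌[38;2;15;15;25m[48;2;15;15;25m [38;2;15;15;25m[48;2;35;35;50m▌[38;2;15;15;25m[48;2;15;15;25m [38;2;15;15;25m[48;2;15;15;25m [0m
</frame>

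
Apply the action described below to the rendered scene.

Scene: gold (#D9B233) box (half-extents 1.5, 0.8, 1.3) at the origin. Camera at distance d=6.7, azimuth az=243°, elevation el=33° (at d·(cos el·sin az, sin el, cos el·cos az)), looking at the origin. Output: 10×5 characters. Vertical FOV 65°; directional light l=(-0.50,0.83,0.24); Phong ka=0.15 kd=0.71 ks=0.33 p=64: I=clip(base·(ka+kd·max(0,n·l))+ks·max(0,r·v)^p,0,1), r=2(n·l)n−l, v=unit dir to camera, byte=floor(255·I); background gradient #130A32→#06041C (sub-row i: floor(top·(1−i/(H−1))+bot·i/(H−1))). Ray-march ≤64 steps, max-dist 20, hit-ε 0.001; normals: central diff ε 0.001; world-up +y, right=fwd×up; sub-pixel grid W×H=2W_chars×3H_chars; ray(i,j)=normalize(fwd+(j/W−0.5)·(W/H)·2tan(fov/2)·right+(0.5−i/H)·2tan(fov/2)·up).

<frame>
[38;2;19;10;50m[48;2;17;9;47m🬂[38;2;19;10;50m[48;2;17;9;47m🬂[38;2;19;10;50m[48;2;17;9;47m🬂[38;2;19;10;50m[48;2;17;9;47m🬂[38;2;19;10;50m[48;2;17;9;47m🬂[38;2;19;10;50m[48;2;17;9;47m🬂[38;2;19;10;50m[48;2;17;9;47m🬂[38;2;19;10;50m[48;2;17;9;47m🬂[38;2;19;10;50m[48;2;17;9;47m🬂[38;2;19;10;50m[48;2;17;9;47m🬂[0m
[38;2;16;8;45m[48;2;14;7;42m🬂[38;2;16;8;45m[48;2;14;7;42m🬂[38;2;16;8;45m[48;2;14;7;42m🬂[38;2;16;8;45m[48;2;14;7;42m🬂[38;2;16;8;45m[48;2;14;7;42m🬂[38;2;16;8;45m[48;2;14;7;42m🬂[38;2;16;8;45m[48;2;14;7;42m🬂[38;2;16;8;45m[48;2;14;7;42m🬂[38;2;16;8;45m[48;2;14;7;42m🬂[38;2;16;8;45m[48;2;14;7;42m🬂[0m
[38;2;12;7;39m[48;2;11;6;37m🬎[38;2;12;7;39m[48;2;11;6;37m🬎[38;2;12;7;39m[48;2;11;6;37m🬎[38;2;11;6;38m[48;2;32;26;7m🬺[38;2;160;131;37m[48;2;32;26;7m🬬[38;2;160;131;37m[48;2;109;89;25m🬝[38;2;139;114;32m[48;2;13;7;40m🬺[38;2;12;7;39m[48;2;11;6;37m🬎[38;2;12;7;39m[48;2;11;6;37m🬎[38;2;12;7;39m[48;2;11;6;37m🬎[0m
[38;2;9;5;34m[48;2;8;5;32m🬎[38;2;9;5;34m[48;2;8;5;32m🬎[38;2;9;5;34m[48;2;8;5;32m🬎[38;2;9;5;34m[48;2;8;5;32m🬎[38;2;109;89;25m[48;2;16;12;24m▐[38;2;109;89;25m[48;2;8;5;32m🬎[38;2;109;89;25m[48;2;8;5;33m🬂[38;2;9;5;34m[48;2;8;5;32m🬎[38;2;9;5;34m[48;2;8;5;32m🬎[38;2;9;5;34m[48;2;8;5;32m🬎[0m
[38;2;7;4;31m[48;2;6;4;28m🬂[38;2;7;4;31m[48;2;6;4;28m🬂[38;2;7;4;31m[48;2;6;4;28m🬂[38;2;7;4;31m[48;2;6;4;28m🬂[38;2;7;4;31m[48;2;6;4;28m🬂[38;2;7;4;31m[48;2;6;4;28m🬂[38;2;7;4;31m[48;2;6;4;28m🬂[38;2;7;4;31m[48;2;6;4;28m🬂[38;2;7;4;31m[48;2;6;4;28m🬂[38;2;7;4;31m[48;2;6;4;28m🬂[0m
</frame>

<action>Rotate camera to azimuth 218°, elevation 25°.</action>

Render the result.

<frame>
[38;2;19;10;50m[48;2;17;9;47m🬂[38;2;19;10;50m[48;2;17;9;47m🬂[38;2;19;10;50m[48;2;17;9;47m🬂[38;2;19;10;50m[48;2;17;9;47m🬂[38;2;19;10;50m[48;2;17;9;47m🬂[38;2;19;10;50m[48;2;17;9;47m🬂[38;2;19;10;50m[48;2;17;9;47m🬂[38;2;19;10;50m[48;2;17;9;47m🬂[38;2;19;10;50m[48;2;17;9;47m🬂[38;2;19;10;50m[48;2;17;9;47m🬂[0m
[38;2;16;8;45m[48;2;14;7;42m🬂[38;2;16;8;45m[48;2;14;7;42m🬂[38;2;16;8;45m[48;2;14;7;42m🬂[38;2;16;8;45m[48;2;14;7;42m🬂[38;2;16;8;45m[48;2;14;7;42m🬂[38;2;16;8;45m[48;2;14;7;42m🬂[38;2;16;8;45m[48;2;14;7;42m🬂[38;2;16;8;45m[48;2;14;7;42m🬂[38;2;16;8;45m[48;2;14;7;42m🬂[38;2;16;8;45m[48;2;14;7;42m🬂[0m
[38;2;12;7;39m[48;2;11;6;37m🬎[38;2;12;7;39m[48;2;11;6;37m🬎[38;2;12;7;39m[48;2;11;6;37m🬎[38;2;160;131;37m[48;2;20;14;26m🬁[38;2;160;131;37m[48;2;32;26;7m🬊[38;2;149;122;34m[48;2;32;26;7m🬬[38;2;160;131;37m[48;2;109;89;25m🬆[38;2;12;7;39m[48;2;11;6;37m🬎[38;2;12;7;39m[48;2;11;6;37m🬎[38;2;12;7;39m[48;2;11;6;37m🬎[0m
[38;2;9;5;34m[48;2;8;5;32m🬎[38;2;9;5;34m[48;2;8;5;32m🬎[38;2;9;5;34m[48;2;8;5;32m🬎[38;2;9;5;34m[48;2;8;5;32m🬎[38;2;32;26;7m[48;2;8;5;32m🬊[38;2;109;89;25m[48;2;20;15;19m🬉[38;2;109;89;25m[48;2;8;5;33m🬀[38;2;9;5;34m[48;2;8;5;32m🬎[38;2;9;5;34m[48;2;8;5;32m🬎[38;2;9;5;34m[48;2;8;5;32m🬎[0m
[38;2;7;4;31m[48;2;6;4;28m🬂[38;2;7;4;31m[48;2;6;4;28m🬂[38;2;7;4;31m[48;2;6;4;28m🬂[38;2;7;4;31m[48;2;6;4;28m🬂[38;2;7;4;31m[48;2;6;4;28m🬂[38;2;7;4;31m[48;2;6;4;28m🬂[38;2;7;4;31m[48;2;6;4;28m🬂[38;2;7;4;31m[48;2;6;4;28m🬂[38;2;7;4;31m[48;2;6;4;28m🬂[38;2;7;4;31m[48;2;6;4;28m🬂[0m
</frame>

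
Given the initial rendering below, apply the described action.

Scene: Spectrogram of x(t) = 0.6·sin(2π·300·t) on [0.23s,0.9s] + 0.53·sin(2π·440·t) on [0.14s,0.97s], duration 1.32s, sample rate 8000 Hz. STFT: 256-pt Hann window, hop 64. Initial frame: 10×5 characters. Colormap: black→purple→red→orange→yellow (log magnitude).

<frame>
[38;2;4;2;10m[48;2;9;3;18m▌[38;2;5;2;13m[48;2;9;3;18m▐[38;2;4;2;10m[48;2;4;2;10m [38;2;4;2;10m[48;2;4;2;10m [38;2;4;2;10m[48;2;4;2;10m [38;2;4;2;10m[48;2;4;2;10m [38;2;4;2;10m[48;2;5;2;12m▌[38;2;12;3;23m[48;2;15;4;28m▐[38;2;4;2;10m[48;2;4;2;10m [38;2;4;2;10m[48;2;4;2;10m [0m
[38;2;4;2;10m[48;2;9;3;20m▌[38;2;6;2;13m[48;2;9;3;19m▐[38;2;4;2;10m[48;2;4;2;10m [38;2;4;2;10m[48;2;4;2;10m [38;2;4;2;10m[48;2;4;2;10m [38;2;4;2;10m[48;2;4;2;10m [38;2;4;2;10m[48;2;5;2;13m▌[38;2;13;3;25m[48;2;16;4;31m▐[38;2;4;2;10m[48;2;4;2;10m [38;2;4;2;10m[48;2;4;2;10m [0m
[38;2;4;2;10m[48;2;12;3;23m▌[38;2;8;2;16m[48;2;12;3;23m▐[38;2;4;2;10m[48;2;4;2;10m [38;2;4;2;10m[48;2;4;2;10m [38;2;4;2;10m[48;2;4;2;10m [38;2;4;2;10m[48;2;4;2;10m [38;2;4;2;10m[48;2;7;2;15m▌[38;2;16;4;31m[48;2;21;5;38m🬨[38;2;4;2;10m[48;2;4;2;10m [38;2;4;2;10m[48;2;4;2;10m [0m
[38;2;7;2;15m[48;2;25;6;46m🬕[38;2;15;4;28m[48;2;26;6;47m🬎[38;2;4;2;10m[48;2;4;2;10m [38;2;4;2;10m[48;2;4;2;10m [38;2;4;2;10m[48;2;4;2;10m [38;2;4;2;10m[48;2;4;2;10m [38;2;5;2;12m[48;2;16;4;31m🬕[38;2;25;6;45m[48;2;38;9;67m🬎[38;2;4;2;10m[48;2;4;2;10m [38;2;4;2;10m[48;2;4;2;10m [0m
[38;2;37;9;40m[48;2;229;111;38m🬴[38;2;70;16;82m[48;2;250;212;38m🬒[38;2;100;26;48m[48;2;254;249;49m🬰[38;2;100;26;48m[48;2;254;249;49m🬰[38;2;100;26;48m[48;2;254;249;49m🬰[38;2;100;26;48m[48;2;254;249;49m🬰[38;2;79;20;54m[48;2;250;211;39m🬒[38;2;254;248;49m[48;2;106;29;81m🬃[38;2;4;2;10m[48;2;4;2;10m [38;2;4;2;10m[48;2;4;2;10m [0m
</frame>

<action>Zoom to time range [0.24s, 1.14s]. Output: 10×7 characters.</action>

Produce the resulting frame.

<frame>
[38;2;4;2;10m[48;2;4;2;10m [38;2;4;2;10m[48;2;4;2;10m [38;2;4;2;10m[48;2;4;2;10m [38;2;4;2;10m[48;2;4;2;10m [38;2;4;2;10m[48;2;4;2;10m [38;2;4;2;10m[48;2;4;2;10m [38;2;4;2;10m[48;2;4;2;10m [38;2;5;2;12m[48;2;5;2;12m [38;2;15;4;28m[48;2;4;2;10m▌[38;2;4;2;10m[48;2;4;2;10m [0m
[38;2;4;2;10m[48;2;4;2;10m [38;2;4;2;10m[48;2;4;2;10m [38;2;4;2;10m[48;2;4;2;10m [38;2;4;2;10m[48;2;4;2;10m [38;2;4;2;10m[48;2;4;2;10m [38;2;4;2;10m[48;2;4;2;10m [38;2;4;2;10m[48;2;4;2;10m [38;2;5;2;12m[48;2;5;2;13m🬂[38;2;4;2;10m[48;2;15;4;29m▐[38;2;4;2;10m[48;2;4;2;10m [0m
[38;2;4;2;10m[48;2;4;2;10m [38;2;4;2;10m[48;2;4;2;10m [38;2;4;2;10m[48;2;4;2;10m [38;2;4;2;10m[48;2;4;2;10m [38;2;4;2;10m[48;2;4;2;10m [38;2;4;2;10m[48;2;4;2;10m [38;2;4;2;10m[48;2;4;2;10m [38;2;6;2;13m[48;2;6;2;14m🬎[38;2;4;2;11m[48;2;16;4;31m▐[38;2;4;2;10m[48;2;4;2;10m [0m
[38;2;4;2;10m[48;2;4;2;10m [38;2;4;2;10m[48;2;4;2;10m [38;2;4;2;10m[48;2;4;2;10m [38;2;4;2;10m[48;2;4;2;10m [38;2;4;2;10m[48;2;4;2;10m [38;2;4;2;10m[48;2;4;2;10m [38;2;4;2;10m[48;2;4;2;10m [38;2;6;2;14m[48;2;8;2;16m🬎[38;2;4;2;11m[48;2;19;5;36m▐[38;2;4;2;10m[48;2;4;2;10m [0m
[38;2;4;2;10m[48;2;4;2;10m [38;2;4;2;10m[48;2;4;2;10m [38;2;4;2;10m[48;2;4;2;10m [38;2;4;2;10m[48;2;4;2;10m [38;2;4;2;10m[48;2;4;2;10m [38;2;4;2;10m[48;2;4;2;10m [38;2;4;2;10m[48;2;4;2;10m [38;2;9;3;19m[48;2;12;3;23m🬎[38;2;4;2;11m[48;2;25;6;46m▐[38;2;4;2;10m[48;2;4;2;10m [0m
[38;2;4;2;10m[48;2;5;2;13m🬎[38;2;4;2;10m[48;2;5;2;12m🬎[38;2;4;2;10m[48;2;6;2;13m🬎[38;2;4;2;10m[48;2;5;2;13m🬎[38;2;4;2;10m[48;2;6;2;13m🬎[38;2;4;2;10m[48;2;6;2;13m🬎[38;2;4;2;10m[48;2;6;2;13m🬎[38;2;18;4;33m[48;2;34;8;60m🬎[38;2;13;3;25m[48;2;74;18;81m🬨[38;2;4;2;10m[48;2;4;2;10m [0m
[38;2;254;248;48m[48;2;17;4;31m🬎[38;2;254;248;48m[48;2;17;4;32m🬎[38;2;254;248;49m[48;2;17;4;32m🬎[38;2;254;248;49m[48;2;17;4;31m🬎[38;2;254;248;49m[48;2;17;4;31m🬎[38;2;254;248;49m[48;2;17;4;31m🬎[38;2;254;248;49m[48;2;17;4;32m🬎[38;2;254;248;48m[48;2;183;67;65m🬆[38;2;231;157;58m[48;2;15;4;30m🬄[38;2;4;2;10m[48;2;4;2;10m [0m
</frame>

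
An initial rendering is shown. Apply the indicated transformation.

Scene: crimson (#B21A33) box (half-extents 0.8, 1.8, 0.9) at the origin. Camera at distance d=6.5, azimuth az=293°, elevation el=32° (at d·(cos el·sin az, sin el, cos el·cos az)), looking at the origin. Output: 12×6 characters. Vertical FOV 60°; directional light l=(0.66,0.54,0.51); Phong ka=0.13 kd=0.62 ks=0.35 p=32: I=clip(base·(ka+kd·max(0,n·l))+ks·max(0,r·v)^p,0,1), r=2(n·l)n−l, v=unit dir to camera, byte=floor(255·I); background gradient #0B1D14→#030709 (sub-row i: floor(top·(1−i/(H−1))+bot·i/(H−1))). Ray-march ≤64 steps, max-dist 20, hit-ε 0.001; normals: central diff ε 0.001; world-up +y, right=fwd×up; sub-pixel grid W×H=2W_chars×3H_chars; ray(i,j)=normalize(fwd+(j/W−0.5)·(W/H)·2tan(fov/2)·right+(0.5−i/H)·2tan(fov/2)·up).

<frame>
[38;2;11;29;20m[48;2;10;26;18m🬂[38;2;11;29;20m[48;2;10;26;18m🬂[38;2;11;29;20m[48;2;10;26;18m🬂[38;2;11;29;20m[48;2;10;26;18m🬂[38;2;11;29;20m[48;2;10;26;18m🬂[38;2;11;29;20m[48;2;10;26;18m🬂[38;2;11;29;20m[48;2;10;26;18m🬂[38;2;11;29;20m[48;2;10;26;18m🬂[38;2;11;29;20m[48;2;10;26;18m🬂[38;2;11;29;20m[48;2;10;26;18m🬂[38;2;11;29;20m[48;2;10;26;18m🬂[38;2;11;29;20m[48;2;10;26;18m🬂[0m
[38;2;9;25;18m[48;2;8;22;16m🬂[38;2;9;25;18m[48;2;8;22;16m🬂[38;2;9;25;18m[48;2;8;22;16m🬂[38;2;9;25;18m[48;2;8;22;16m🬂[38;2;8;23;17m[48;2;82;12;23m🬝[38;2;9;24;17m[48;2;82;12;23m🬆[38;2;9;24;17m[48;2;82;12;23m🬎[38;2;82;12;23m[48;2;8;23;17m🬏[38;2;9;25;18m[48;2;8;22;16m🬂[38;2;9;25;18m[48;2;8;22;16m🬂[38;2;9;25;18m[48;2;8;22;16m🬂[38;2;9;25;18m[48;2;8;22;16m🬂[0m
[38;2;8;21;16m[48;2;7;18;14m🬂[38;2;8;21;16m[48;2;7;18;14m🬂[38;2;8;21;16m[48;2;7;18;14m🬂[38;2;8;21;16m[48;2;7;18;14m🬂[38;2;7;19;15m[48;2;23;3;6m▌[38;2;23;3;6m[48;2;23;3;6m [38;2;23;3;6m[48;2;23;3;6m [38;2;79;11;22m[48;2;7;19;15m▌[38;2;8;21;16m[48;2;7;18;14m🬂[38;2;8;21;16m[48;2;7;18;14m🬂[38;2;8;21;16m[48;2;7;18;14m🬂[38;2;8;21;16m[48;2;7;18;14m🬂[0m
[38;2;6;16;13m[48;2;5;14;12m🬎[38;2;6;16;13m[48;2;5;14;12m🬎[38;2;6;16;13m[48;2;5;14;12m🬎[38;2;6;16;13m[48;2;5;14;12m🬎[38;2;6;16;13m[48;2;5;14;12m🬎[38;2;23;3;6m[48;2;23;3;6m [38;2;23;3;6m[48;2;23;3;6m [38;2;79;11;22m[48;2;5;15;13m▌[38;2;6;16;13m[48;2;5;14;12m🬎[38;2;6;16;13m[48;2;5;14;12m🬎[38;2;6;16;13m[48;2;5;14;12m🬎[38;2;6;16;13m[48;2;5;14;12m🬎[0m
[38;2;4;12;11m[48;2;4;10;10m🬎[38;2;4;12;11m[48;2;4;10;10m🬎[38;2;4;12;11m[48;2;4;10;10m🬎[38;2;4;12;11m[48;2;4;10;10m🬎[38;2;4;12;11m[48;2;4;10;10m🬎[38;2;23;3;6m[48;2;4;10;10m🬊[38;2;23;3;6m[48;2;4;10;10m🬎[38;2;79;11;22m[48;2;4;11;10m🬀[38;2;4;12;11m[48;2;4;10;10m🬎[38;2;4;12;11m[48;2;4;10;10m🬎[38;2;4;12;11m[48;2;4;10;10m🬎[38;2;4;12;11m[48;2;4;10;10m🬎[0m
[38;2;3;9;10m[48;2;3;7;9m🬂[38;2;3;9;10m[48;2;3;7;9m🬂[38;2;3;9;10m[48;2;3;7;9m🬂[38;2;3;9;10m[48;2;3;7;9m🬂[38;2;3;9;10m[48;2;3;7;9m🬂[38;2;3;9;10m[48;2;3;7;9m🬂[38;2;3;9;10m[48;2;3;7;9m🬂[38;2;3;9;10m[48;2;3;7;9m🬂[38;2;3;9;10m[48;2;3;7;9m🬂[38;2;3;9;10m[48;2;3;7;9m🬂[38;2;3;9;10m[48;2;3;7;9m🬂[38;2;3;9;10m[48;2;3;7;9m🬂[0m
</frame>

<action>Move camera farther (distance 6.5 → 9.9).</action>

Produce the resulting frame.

<frame>
[38;2;11;29;20m[48;2;10;26;18m🬂[38;2;11;29;20m[48;2;10;26;18m🬂[38;2;11;29;20m[48;2;10;26;18m🬂[38;2;11;29;20m[48;2;10;26;18m🬂[38;2;11;29;20m[48;2;10;26;18m🬂[38;2;11;29;20m[48;2;10;26;18m🬂[38;2;11;29;20m[48;2;10;26;18m🬂[38;2;11;29;20m[48;2;10;26;18m🬂[38;2;11;29;20m[48;2;10;26;18m🬂[38;2;11;29;20m[48;2;10;26;18m🬂[38;2;11;29;20m[48;2;10;26;18m🬂[38;2;11;29;20m[48;2;10;26;18m🬂[0m
[38;2;9;25;18m[48;2;8;22;16m🬂[38;2;9;25;18m[48;2;8;22;16m🬂[38;2;9;25;18m[48;2;8;22;16m🬂[38;2;9;25;18m[48;2;8;22;16m🬂[38;2;9;25;18m[48;2;8;22;16m🬂[38;2;9;25;18m[48;2;8;22;16m🬂[38;2;9;25;18m[48;2;8;22;16m🬂[38;2;9;25;18m[48;2;8;22;16m🬂[38;2;9;25;18m[48;2;8;22;16m🬂[38;2;9;25;18m[48;2;8;22;16m🬂[38;2;9;25;18m[48;2;8;22;16m🬂[38;2;9;25;18m[48;2;8;22;16m🬂[0m
[38;2;8;21;16m[48;2;7;18;14m🬂[38;2;8;21;16m[48;2;7;18;14m🬂[38;2;8;21;16m[48;2;7;18;14m🬂[38;2;8;21;16m[48;2;7;18;14m🬂[38;2;8;21;16m[48;2;7;18;14m🬂[38;2;82;12;23m[48;2;16;9;9m🬁[38;2;81;11;22m[48;2;23;3;6m🬨[38;2;8;21;16m[48;2;7;18;14m🬂[38;2;8;21;16m[48;2;7;18;14m🬂[38;2;8;21;16m[48;2;7;18;14m🬂[38;2;8;21;16m[48;2;7;18;14m🬂[38;2;8;21;16m[48;2;7;18;14m🬂[0m
[38;2;6;16;13m[48;2;5;14;12m🬎[38;2;6;16;13m[48;2;5;14;12m🬎[38;2;6;16;13m[48;2;5;14;12m🬎[38;2;6;16;13m[48;2;5;14;12m🬎[38;2;6;16;13m[48;2;5;14;12m🬎[38;2;5;15;13m[48;2;23;3;6m▌[38;2;23;3;6m[48;2;79;11;22m▌[38;2;6;16;13m[48;2;5;14;12m🬎[38;2;6;16;13m[48;2;5;14;12m🬎[38;2;6;16;13m[48;2;5;14;12m🬎[38;2;6;16;13m[48;2;5;14;12m🬎[38;2;6;16;13m[48;2;5;14;12m🬎[0m
[38;2;4;12;11m[48;2;4;10;10m🬎[38;2;4;12;11m[48;2;4;10;10m🬎[38;2;4;12;11m[48;2;4;10;10m🬎[38;2;4;12;11m[48;2;4;10;10m🬎[38;2;4;12;11m[48;2;4;10;10m🬎[38;2;4;12;11m[48;2;4;10;10m🬎[38;2;23;3;6m[48;2;4;11;10m🬀[38;2;4;12;11m[48;2;4;10;10m🬎[38;2;4;12;11m[48;2;4;10;10m🬎[38;2;4;12;11m[48;2;4;10;10m🬎[38;2;4;12;11m[48;2;4;10;10m🬎[38;2;4;12;11m[48;2;4;10;10m🬎[0m
[38;2;3;9;10m[48;2;3;7;9m🬂[38;2;3;9;10m[48;2;3;7;9m🬂[38;2;3;9;10m[48;2;3;7;9m🬂[38;2;3;9;10m[48;2;3;7;9m🬂[38;2;3;9;10m[48;2;3;7;9m🬂[38;2;3;9;10m[48;2;3;7;9m🬂[38;2;3;9;10m[48;2;3;7;9m🬂[38;2;3;9;10m[48;2;3;7;9m🬂[38;2;3;9;10m[48;2;3;7;9m🬂[38;2;3;9;10m[48;2;3;7;9m🬂[38;2;3;9;10m[48;2;3;7;9m🬂[38;2;3;9;10m[48;2;3;7;9m🬂[0m
</frame>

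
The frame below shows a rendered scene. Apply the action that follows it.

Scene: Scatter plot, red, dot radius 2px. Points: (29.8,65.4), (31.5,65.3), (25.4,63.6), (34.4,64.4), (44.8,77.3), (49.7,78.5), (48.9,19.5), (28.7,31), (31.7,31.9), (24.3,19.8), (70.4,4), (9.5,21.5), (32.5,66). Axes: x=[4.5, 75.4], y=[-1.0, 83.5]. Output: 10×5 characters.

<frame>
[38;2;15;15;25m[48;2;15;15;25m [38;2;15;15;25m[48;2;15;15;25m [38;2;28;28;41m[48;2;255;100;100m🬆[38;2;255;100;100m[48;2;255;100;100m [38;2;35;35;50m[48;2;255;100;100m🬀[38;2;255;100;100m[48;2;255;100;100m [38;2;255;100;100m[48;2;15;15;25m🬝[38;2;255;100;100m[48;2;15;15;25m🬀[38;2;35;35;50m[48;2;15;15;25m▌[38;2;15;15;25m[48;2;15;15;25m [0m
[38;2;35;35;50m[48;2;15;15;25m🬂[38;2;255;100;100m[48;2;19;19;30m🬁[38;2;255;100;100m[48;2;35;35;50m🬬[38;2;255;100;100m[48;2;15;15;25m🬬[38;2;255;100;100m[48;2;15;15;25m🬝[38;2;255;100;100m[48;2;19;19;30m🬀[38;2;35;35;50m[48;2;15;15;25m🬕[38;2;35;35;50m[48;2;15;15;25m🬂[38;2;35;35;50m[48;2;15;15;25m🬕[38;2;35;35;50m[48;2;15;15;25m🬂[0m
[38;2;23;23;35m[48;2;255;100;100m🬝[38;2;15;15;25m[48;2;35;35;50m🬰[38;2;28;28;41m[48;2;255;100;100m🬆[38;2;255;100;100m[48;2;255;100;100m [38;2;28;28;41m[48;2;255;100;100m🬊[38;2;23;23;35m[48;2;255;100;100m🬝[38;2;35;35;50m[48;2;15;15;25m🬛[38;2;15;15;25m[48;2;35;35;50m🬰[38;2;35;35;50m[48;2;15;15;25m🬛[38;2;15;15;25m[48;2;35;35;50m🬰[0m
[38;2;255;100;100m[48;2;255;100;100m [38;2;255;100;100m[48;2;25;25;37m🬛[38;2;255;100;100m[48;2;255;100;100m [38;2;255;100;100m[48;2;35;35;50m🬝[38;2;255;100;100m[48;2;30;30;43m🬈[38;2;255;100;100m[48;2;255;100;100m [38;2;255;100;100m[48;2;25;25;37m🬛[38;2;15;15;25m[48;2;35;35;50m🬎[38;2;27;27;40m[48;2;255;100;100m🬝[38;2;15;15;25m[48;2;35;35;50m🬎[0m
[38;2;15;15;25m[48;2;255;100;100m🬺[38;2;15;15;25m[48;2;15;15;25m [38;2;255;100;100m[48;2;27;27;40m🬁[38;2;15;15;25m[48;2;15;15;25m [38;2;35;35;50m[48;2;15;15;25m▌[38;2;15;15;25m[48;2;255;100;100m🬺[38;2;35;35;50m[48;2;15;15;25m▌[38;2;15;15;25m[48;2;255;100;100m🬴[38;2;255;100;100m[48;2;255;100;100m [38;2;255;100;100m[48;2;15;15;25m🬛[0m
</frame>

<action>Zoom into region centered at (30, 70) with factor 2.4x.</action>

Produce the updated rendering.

<frame>
[38;2;15;15;25m[48;2;15;15;25m [38;2;15;15;25m[48;2;15;15;25m [38;2;35;35;50m[48;2;15;15;25m▌[38;2;15;15;25m[48;2;15;15;25m [38;2;35;35;50m[48;2;15;15;25m▌[38;2;15;15;25m[48;2;15;15;25m [38;2;35;35;50m[48;2;15;15;25m▌[38;2;15;15;25m[48;2;15;15;25m [38;2;35;35;50m[48;2;15;15;25m▌[38;2;15;15;25m[48;2;255;100;100m🬝[0m
[38;2;35;35;50m[48;2;15;15;25m🬂[38;2;35;35;50m[48;2;15;15;25m🬂[38;2;35;35;50m[48;2;15;15;25m🬕[38;2;35;35;50m[48;2;15;15;25m🬂[38;2;35;35;50m[48;2;15;15;25m🬕[38;2;35;35;50m[48;2;15;15;25m🬂[38;2;35;35;50m[48;2;15;15;25m🬕[38;2;35;35;50m[48;2;15;15;25m🬂[38;2;255;100;100m[48;2;31;31;45m🬇[38;2;255;100;100m[48;2;255;100;100m [0m
[38;2;15;15;25m[48;2;35;35;50m🬰[38;2;15;15;25m[48;2;35;35;50m🬰[38;2;31;31;45m[48;2;255;100;100m🬝[38;2;21;21;33m[48;2;255;100;100m🬊[38;2;35;35;50m[48;2;255;100;100m🬀[38;2;255;100;100m[48;2;255;100;100m [38;2;28;28;41m[48;2;255;100;100m🬊[38;2;15;15;25m[48;2;35;35;50m🬰[38;2;35;35;50m[48;2;15;15;25m🬛[38;2;23;23;35m[48;2;255;100;100m🬺[0m
[38;2;15;15;25m[48;2;35;35;50m🬎[38;2;15;15;25m[48;2;35;35;50m🬎[38;2;255;100;100m[48;2;35;35;50m🬊[38;2;255;100;100m[48;2;35;35;50m🬝[38;2;255;100;100m[48;2;35;35;50m🬊[38;2;255;100;100m[48;2;35;35;50m🬎[38;2;255;100;100m[48;2;35;35;50m🬝[38;2;255;100;100m[48;2;23;23;35m🬀[38;2;35;35;50m[48;2;15;15;25m🬲[38;2;15;15;25m[48;2;35;35;50m🬎[0m
[38;2;15;15;25m[48;2;15;15;25m [38;2;15;15;25m[48;2;15;15;25m [38;2;35;35;50m[48;2;15;15;25m▌[38;2;15;15;25m[48;2;15;15;25m [38;2;35;35;50m[48;2;15;15;25m▌[38;2;15;15;25m[48;2;15;15;25m [38;2;35;35;50m[48;2;15;15;25m▌[38;2;15;15;25m[48;2;15;15;25m [38;2;35;35;50m[48;2;15;15;25m▌[38;2;15;15;25m[48;2;15;15;25m [0m
</frame>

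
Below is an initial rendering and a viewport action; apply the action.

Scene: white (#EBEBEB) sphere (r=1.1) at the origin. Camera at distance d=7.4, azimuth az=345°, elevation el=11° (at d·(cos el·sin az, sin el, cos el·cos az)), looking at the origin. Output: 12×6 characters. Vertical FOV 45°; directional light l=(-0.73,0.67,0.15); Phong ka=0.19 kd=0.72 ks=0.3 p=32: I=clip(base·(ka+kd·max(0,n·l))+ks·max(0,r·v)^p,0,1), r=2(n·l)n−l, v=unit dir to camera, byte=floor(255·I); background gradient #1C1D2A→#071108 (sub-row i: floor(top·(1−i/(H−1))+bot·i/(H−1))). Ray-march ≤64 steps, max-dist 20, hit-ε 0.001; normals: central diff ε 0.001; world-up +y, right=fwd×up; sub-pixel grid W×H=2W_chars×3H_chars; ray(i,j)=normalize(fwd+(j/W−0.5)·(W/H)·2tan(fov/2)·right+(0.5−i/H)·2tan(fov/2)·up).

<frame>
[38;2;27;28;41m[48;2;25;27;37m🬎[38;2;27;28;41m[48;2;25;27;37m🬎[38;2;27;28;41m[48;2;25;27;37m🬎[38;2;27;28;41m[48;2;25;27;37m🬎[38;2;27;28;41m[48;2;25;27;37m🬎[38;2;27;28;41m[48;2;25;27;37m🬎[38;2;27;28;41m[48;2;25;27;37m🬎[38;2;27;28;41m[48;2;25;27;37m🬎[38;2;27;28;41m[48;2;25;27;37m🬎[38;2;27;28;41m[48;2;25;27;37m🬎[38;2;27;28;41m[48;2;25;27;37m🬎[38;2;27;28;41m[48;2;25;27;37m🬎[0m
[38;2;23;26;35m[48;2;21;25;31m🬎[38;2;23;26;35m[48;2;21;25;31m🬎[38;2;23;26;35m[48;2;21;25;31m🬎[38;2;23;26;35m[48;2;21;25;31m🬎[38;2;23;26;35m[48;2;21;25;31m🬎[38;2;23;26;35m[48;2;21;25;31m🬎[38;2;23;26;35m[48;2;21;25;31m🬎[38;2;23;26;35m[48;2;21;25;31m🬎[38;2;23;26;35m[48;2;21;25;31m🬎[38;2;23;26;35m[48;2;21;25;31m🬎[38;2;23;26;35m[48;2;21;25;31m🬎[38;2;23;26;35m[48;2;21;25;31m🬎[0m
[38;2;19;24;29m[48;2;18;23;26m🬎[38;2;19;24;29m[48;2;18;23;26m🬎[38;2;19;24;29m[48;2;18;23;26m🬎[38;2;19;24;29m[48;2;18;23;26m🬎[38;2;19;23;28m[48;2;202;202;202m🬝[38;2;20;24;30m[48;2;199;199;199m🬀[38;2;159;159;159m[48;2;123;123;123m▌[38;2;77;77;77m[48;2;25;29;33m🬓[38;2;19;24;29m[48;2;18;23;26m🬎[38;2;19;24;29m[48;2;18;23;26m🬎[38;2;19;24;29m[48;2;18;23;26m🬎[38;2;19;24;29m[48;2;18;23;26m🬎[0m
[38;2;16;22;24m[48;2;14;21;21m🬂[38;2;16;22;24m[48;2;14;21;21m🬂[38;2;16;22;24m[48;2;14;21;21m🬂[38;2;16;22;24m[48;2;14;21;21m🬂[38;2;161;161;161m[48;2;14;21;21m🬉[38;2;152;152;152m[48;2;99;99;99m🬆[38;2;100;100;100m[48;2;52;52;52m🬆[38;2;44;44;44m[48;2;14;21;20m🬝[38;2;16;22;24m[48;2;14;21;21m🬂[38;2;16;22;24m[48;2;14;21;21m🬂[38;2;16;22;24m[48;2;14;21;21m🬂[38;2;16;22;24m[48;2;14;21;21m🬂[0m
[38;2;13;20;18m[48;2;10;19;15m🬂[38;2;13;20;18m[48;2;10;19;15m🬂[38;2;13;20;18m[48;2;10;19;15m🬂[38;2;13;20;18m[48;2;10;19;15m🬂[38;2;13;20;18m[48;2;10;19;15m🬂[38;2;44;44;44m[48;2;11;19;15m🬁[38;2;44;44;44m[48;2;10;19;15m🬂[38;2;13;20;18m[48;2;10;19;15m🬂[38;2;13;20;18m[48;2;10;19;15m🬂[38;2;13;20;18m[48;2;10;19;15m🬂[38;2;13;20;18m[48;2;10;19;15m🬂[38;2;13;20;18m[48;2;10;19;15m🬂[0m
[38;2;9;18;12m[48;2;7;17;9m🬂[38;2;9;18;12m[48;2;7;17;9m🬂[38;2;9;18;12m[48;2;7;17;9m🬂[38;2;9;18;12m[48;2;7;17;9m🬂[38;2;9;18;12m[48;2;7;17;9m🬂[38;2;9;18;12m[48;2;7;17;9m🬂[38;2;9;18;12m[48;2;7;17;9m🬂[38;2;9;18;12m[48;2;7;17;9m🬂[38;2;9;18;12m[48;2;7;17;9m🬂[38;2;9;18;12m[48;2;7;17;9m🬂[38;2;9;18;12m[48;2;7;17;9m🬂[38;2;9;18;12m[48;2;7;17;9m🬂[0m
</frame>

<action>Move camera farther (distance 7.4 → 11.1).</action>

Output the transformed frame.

<frame>
[38;2;27;28;41m[48;2;25;27;37m🬎[38;2;27;28;41m[48;2;25;27;37m🬎[38;2;27;28;41m[48;2;25;27;37m🬎[38;2;27;28;41m[48;2;25;27;37m🬎[38;2;27;28;41m[48;2;25;27;37m🬎[38;2;27;28;41m[48;2;25;27;37m🬎[38;2;27;28;41m[48;2;25;27;37m🬎[38;2;27;28;41m[48;2;25;27;37m🬎[38;2;27;28;41m[48;2;25;27;37m🬎[38;2;27;28;41m[48;2;25;27;37m🬎[38;2;27;28;41m[48;2;25;27;37m🬎[38;2;27;28;41m[48;2;25;27;37m🬎[0m
[38;2;23;26;35m[48;2;21;25;31m🬎[38;2;23;26;35m[48;2;21;25;31m🬎[38;2;23;26;35m[48;2;21;25;31m🬎[38;2;23;26;35m[48;2;21;25;31m🬎[38;2;23;26;35m[48;2;21;25;31m🬎[38;2;23;26;35m[48;2;21;25;31m🬎[38;2;23;26;35m[48;2;21;25;31m🬎[38;2;23;26;35m[48;2;21;25;31m🬎[38;2;23;26;35m[48;2;21;25;31m🬎[38;2;23;26;35m[48;2;21;25;31m🬎[38;2;23;26;35m[48;2;21;25;31m🬎[38;2;23;26;35m[48;2;21;25;31m🬎[0m
[38;2;19;24;29m[48;2;18;23;26m🬎[38;2;19;24;29m[48;2;18;23;26m🬎[38;2;19;24;29m[48;2;18;23;26m🬎[38;2;19;24;29m[48;2;18;23;26m🬎[38;2;19;24;29m[48;2;18;23;26m🬎[38;2;19;23;28m[48;2;222;222;222m🬝[38;2;141;141;141m[48;2;19;24;29m🬱[38;2;19;24;29m[48;2;18;23;26m🬎[38;2;19;24;29m[48;2;18;23;26m🬎[38;2;19;24;29m[48;2;18;23;26m🬎[38;2;19;24;29m[48;2;18;23;26m🬎[38;2;19;24;29m[48;2;18;23;26m🬎[0m
[38;2;16;22;24m[48;2;14;21;21m🬂[38;2;16;22;24m[48;2;14;21;21m🬂[38;2;16;22;24m[48;2;14;21;21m🬂[38;2;16;22;24m[48;2;14;21;21m🬂[38;2;16;22;24m[48;2;14;21;21m🬂[38;2;151;151;151m[48;2;14;21;20m🬊[38;2;96;96;96m[48;2;42;43;43m🬄[38;2;44;44;44m[48;2;14;21;21m🬀[38;2;16;22;24m[48;2;14;21;21m🬂[38;2;16;22;24m[48;2;14;21;21m🬂[38;2;16;22;24m[48;2;14;21;21m🬂[38;2;16;22;24m[48;2;14;21;21m🬂[0m
[38;2;13;20;18m[48;2;10;19;15m🬂[38;2;13;20;18m[48;2;10;19;15m🬂[38;2;13;20;18m[48;2;10;19;15m🬂[38;2;13;20;18m[48;2;10;19;15m🬂[38;2;13;20;18m[48;2;10;19;15m🬂[38;2;13;20;18m[48;2;10;19;15m🬂[38;2;13;20;18m[48;2;10;19;15m🬂[38;2;13;20;18m[48;2;10;19;15m🬂[38;2;13;20;18m[48;2;10;19;15m🬂[38;2;13;20;18m[48;2;10;19;15m🬂[38;2;13;20;18m[48;2;10;19;15m🬂[38;2;13;20;18m[48;2;10;19;15m🬂[0m
[38;2;9;18;12m[48;2;7;17;9m🬂[38;2;9;18;12m[48;2;7;17;9m🬂[38;2;9;18;12m[48;2;7;17;9m🬂[38;2;9;18;12m[48;2;7;17;9m🬂[38;2;9;18;12m[48;2;7;17;9m🬂[38;2;9;18;12m[48;2;7;17;9m🬂[38;2;9;18;12m[48;2;7;17;9m🬂[38;2;9;18;12m[48;2;7;17;9m🬂[38;2;9;18;12m[48;2;7;17;9m🬂[38;2;9;18;12m[48;2;7;17;9m🬂[38;2;9;18;12m[48;2;7;17;9m🬂[38;2;9;18;12m[48;2;7;17;9m🬂[0m
</frame>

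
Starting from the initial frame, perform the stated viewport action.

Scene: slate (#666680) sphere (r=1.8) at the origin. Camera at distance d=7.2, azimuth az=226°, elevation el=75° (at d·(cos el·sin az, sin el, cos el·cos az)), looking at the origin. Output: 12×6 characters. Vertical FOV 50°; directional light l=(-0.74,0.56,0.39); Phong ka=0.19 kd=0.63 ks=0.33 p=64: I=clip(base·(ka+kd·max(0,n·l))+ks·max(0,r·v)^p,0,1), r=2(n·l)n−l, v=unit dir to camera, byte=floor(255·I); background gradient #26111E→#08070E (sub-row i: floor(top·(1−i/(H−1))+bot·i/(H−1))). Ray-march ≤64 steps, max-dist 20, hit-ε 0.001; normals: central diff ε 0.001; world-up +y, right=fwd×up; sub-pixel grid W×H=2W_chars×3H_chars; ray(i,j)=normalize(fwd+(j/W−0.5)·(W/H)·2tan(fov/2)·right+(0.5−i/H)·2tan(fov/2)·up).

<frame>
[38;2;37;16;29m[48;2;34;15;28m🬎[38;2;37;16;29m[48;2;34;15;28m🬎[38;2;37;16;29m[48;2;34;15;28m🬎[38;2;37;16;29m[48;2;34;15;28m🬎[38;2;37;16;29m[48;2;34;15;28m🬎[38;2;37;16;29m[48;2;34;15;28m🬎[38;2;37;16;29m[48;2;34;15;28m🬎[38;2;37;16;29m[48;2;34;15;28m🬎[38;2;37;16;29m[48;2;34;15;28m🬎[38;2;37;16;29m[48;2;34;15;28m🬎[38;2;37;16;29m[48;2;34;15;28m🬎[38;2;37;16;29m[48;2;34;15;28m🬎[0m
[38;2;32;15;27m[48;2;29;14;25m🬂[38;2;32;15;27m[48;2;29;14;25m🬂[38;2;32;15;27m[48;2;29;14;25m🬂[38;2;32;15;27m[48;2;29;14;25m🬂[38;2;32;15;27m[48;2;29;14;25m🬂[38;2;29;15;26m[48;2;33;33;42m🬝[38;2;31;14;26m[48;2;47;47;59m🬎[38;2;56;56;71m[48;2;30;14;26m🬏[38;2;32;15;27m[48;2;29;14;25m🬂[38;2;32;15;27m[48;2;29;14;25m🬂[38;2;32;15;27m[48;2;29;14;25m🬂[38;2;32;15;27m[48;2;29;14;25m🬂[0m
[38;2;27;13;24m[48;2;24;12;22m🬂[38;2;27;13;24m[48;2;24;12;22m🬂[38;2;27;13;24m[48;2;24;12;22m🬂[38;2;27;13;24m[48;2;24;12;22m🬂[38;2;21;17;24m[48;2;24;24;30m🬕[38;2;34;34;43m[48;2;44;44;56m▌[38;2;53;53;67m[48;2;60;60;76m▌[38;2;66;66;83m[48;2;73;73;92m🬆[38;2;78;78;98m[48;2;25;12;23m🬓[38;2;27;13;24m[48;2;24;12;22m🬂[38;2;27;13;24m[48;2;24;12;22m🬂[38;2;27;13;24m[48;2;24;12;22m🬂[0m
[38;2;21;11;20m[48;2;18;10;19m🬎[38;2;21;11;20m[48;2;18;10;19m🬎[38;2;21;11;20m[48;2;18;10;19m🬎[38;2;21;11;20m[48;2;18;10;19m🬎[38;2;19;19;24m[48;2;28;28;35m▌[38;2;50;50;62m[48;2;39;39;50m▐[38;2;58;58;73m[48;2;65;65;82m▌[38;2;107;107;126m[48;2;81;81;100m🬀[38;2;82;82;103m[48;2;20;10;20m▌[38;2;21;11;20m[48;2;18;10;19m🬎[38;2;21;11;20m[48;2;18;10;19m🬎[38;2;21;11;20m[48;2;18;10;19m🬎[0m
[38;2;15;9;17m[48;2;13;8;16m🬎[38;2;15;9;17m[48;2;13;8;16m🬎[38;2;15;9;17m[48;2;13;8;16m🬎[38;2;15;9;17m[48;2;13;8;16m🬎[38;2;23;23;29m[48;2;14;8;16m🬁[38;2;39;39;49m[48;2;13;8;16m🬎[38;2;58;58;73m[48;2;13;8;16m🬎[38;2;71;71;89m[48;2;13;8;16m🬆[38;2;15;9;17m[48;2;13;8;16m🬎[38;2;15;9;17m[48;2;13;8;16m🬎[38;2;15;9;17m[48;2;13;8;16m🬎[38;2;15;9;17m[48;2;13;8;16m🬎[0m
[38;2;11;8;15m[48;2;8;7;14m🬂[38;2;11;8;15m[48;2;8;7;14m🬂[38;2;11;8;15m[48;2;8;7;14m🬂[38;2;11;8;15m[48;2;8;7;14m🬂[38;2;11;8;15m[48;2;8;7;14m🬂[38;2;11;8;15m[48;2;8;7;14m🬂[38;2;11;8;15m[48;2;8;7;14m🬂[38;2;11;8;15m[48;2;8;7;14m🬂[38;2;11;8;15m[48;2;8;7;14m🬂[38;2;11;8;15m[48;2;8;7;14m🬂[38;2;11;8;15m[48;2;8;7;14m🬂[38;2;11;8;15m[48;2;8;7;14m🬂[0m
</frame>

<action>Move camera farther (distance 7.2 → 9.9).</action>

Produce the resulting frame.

<frame>
[38;2;37;16;29m[48;2;34;15;28m🬎[38;2;37;16;29m[48;2;34;15;28m🬎[38;2;37;16;29m[48;2;34;15;28m🬎[38;2;37;16;29m[48;2;34;15;28m🬎[38;2;37;16;29m[48;2;34;15;28m🬎[38;2;37;16;29m[48;2;34;15;28m🬎[38;2;37;16;29m[48;2;34;15;28m🬎[38;2;37;16;29m[48;2;34;15;28m🬎[38;2;37;16;29m[48;2;34;15;28m🬎[38;2;37;16;29m[48;2;34;15;28m🬎[38;2;37;16;29m[48;2;34;15;28m🬎[38;2;37;16;29m[48;2;34;15;28m🬎[0m
[38;2;32;15;27m[48;2;29;14;25m🬂[38;2;32;15;27m[48;2;29;14;25m🬂[38;2;32;15;27m[48;2;29;14;25m🬂[38;2;32;15;27m[48;2;29;14;25m🬂[38;2;32;15;27m[48;2;29;14;25m🬂[38;2;32;15;27m[48;2;29;14;25m🬂[38;2;32;15;27m[48;2;29;14;25m🬂[38;2;32;15;27m[48;2;29;14;25m🬂[38;2;32;15;27m[48;2;29;14;25m🬂[38;2;32;15;27m[48;2;29;14;25m🬂[38;2;32;15;27m[48;2;29;14;25m🬂[38;2;32;15;27m[48;2;29;14;25m🬂[0m
[38;2;27;13;24m[48;2;24;12;22m🬂[38;2;27;13;24m[48;2;24;12;22m🬂[38;2;27;13;24m[48;2;24;12;22m🬂[38;2;27;13;24m[48;2;24;12;22m🬂[38;2;25;12;23m[48;2;19;19;24m🬝[38;2;23;20;27m[48;2;39;39;49m🬕[38;2;46;46;58m[48;2;60;60;76m🬆[38;2;26;12;23m[48;2;74;74;93m🬊[38;2;27;13;24m[48;2;24;12;22m🬂[38;2;27;13;24m[48;2;24;12;22m🬂[38;2;27;13;24m[48;2;24;12;22m🬂[38;2;27;13;24m[48;2;24;12;22m🬂[0m
[38;2;21;11;20m[48;2;18;10;19m🬎[38;2;21;11;20m[48;2;18;10;19m🬎[38;2;21;11;20m[48;2;18;10;19m🬎[38;2;21;11;20m[48;2;18;10;19m🬎[38;2;19;19;24m[48;2;19;10;19m🬉[38;2;44;44;55m[48;2;27;27;34m▐[38;2;68;68;86m[48;2;58;58;72m▐[38;2;85;85;105m[48;2;18;10;19m🬝[38;2;21;11;20m[48;2;18;10;19m🬎[38;2;21;11;20m[48;2;18;10;19m🬎[38;2;21;11;20m[48;2;18;10;19m🬎[38;2;21;11;20m[48;2;18;10;19m🬎[0m
[38;2;15;9;17m[48;2;13;8;16m🬎[38;2;15;9;17m[48;2;13;8;16m🬎[38;2;15;9;17m[48;2;13;8;16m🬎[38;2;15;9;17m[48;2;13;8;16m🬎[38;2;15;9;17m[48;2;13;8;16m🬎[38;2;34;34;43m[48;2;14;8;16m🬁[38;2;55;55;69m[48;2;14;8;16m🬂[38;2;15;9;17m[48;2;13;8;16m🬎[38;2;15;9;17m[48;2;13;8;16m🬎[38;2;15;9;17m[48;2;13;8;16m🬎[38;2;15;9;17m[48;2;13;8;16m🬎[38;2;15;9;17m[48;2;13;8;16m🬎[0m
[38;2;11;8;15m[48;2;8;7;14m🬂[38;2;11;8;15m[48;2;8;7;14m🬂[38;2;11;8;15m[48;2;8;7;14m🬂[38;2;11;8;15m[48;2;8;7;14m🬂[38;2;11;8;15m[48;2;8;7;14m🬂[38;2;11;8;15m[48;2;8;7;14m🬂[38;2;11;8;15m[48;2;8;7;14m🬂[38;2;11;8;15m[48;2;8;7;14m🬂[38;2;11;8;15m[48;2;8;7;14m🬂[38;2;11;8;15m[48;2;8;7;14m🬂[38;2;11;8;15m[48;2;8;7;14m🬂[38;2;11;8;15m[48;2;8;7;14m🬂[0m
</frame>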